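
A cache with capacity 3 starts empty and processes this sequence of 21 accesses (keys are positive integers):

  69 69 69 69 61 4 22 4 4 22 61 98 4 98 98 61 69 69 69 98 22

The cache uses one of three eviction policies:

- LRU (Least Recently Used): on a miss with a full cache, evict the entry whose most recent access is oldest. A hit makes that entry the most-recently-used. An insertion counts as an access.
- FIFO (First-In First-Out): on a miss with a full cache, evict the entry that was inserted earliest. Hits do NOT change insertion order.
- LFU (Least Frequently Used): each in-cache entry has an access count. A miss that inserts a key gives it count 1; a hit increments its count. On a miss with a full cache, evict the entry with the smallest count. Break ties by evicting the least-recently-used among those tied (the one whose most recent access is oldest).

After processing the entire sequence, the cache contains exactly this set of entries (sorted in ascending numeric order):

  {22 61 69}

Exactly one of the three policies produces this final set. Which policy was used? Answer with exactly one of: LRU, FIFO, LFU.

Simulating under each policy and comparing final sets:
  LRU: final set = {22 69 98} -> differs
  FIFO: final set = {22 61 69} -> MATCHES target
  LFU: final set = {4 22 69} -> differs
Only FIFO produces the target set.

Answer: FIFO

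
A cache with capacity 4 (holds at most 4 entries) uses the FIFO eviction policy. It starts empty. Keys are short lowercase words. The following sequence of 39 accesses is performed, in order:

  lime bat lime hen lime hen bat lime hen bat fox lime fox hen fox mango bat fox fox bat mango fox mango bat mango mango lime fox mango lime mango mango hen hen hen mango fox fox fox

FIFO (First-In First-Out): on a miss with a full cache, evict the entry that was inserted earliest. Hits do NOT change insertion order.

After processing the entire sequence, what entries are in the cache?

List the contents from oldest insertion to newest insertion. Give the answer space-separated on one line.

FIFO simulation (capacity=4):
  1. access lime: MISS. Cache (old->new): [lime]
  2. access bat: MISS. Cache (old->new): [lime bat]
  3. access lime: HIT. Cache (old->new): [lime bat]
  4. access hen: MISS. Cache (old->new): [lime bat hen]
  5. access lime: HIT. Cache (old->new): [lime bat hen]
  6. access hen: HIT. Cache (old->new): [lime bat hen]
  7. access bat: HIT. Cache (old->new): [lime bat hen]
  8. access lime: HIT. Cache (old->new): [lime bat hen]
  9. access hen: HIT. Cache (old->new): [lime bat hen]
  10. access bat: HIT. Cache (old->new): [lime bat hen]
  11. access fox: MISS. Cache (old->new): [lime bat hen fox]
  12. access lime: HIT. Cache (old->new): [lime bat hen fox]
  13. access fox: HIT. Cache (old->new): [lime bat hen fox]
  14. access hen: HIT. Cache (old->new): [lime bat hen fox]
  15. access fox: HIT. Cache (old->new): [lime bat hen fox]
  16. access mango: MISS, evict lime. Cache (old->new): [bat hen fox mango]
  17. access bat: HIT. Cache (old->new): [bat hen fox mango]
  18. access fox: HIT. Cache (old->new): [bat hen fox mango]
  19. access fox: HIT. Cache (old->new): [bat hen fox mango]
  20. access bat: HIT. Cache (old->new): [bat hen fox mango]
  21. access mango: HIT. Cache (old->new): [bat hen fox mango]
  22. access fox: HIT. Cache (old->new): [bat hen fox mango]
  23. access mango: HIT. Cache (old->new): [bat hen fox mango]
  24. access bat: HIT. Cache (old->new): [bat hen fox mango]
  25. access mango: HIT. Cache (old->new): [bat hen fox mango]
  26. access mango: HIT. Cache (old->new): [bat hen fox mango]
  27. access lime: MISS, evict bat. Cache (old->new): [hen fox mango lime]
  28. access fox: HIT. Cache (old->new): [hen fox mango lime]
  29. access mango: HIT. Cache (old->new): [hen fox mango lime]
  30. access lime: HIT. Cache (old->new): [hen fox mango lime]
  31. access mango: HIT. Cache (old->new): [hen fox mango lime]
  32. access mango: HIT. Cache (old->new): [hen fox mango lime]
  33. access hen: HIT. Cache (old->new): [hen fox mango lime]
  34. access hen: HIT. Cache (old->new): [hen fox mango lime]
  35. access hen: HIT. Cache (old->new): [hen fox mango lime]
  36. access mango: HIT. Cache (old->new): [hen fox mango lime]
  37. access fox: HIT. Cache (old->new): [hen fox mango lime]
  38. access fox: HIT. Cache (old->new): [hen fox mango lime]
  39. access fox: HIT. Cache (old->new): [hen fox mango lime]
Total: 33 hits, 6 misses, 2 evictions

Answer: hen fox mango lime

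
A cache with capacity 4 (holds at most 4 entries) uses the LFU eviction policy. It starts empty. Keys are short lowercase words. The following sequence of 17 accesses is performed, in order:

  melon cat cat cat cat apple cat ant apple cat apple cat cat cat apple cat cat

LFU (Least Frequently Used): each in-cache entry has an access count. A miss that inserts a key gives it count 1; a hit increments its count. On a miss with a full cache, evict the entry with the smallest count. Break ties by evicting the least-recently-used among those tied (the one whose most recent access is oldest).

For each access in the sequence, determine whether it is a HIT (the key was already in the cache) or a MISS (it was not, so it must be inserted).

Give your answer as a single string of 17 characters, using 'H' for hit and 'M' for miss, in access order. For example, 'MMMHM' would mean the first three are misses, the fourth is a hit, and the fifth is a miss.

Answer: MMHHHMHMHHHHHHHHH

Derivation:
LFU simulation (capacity=4):
  1. access melon: MISS. Cache: [melon(c=1)]
  2. access cat: MISS. Cache: [melon(c=1) cat(c=1)]
  3. access cat: HIT, count now 2. Cache: [melon(c=1) cat(c=2)]
  4. access cat: HIT, count now 3. Cache: [melon(c=1) cat(c=3)]
  5. access cat: HIT, count now 4. Cache: [melon(c=1) cat(c=4)]
  6. access apple: MISS. Cache: [melon(c=1) apple(c=1) cat(c=4)]
  7. access cat: HIT, count now 5. Cache: [melon(c=1) apple(c=1) cat(c=5)]
  8. access ant: MISS. Cache: [melon(c=1) apple(c=1) ant(c=1) cat(c=5)]
  9. access apple: HIT, count now 2. Cache: [melon(c=1) ant(c=1) apple(c=2) cat(c=5)]
  10. access cat: HIT, count now 6. Cache: [melon(c=1) ant(c=1) apple(c=2) cat(c=6)]
  11. access apple: HIT, count now 3. Cache: [melon(c=1) ant(c=1) apple(c=3) cat(c=6)]
  12. access cat: HIT, count now 7. Cache: [melon(c=1) ant(c=1) apple(c=3) cat(c=7)]
  13. access cat: HIT, count now 8. Cache: [melon(c=1) ant(c=1) apple(c=3) cat(c=8)]
  14. access cat: HIT, count now 9. Cache: [melon(c=1) ant(c=1) apple(c=3) cat(c=9)]
  15. access apple: HIT, count now 4. Cache: [melon(c=1) ant(c=1) apple(c=4) cat(c=9)]
  16. access cat: HIT, count now 10. Cache: [melon(c=1) ant(c=1) apple(c=4) cat(c=10)]
  17. access cat: HIT, count now 11. Cache: [melon(c=1) ant(c=1) apple(c=4) cat(c=11)]
Total: 13 hits, 4 misses, 0 evictions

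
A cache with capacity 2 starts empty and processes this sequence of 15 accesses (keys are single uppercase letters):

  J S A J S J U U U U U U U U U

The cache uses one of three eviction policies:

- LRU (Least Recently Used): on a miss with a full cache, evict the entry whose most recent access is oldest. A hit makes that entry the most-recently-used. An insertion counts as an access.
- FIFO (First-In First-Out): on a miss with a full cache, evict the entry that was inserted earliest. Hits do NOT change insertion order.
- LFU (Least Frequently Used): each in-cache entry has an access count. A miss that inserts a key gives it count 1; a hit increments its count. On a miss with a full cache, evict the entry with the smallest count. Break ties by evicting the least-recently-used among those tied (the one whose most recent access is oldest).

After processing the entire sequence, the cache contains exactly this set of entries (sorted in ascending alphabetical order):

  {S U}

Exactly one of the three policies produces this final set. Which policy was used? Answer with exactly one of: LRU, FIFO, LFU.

Answer: FIFO

Derivation:
Simulating under each policy and comparing final sets:
  LRU: final set = {J U} -> differs
  FIFO: final set = {S U} -> MATCHES target
  LFU: final set = {J U} -> differs
Only FIFO produces the target set.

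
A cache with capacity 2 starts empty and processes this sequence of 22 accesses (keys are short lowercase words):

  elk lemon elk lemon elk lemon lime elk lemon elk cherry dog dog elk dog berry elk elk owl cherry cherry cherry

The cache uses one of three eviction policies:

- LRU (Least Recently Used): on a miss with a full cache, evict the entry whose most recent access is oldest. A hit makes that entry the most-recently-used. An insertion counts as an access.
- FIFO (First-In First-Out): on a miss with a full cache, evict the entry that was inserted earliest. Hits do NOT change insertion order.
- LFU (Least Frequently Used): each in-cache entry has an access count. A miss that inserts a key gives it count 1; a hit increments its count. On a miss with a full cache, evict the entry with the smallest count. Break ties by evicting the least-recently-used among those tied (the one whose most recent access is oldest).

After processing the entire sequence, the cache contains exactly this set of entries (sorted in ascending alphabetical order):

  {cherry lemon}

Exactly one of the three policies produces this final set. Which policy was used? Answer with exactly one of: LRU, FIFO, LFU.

Answer: LFU

Derivation:
Simulating under each policy and comparing final sets:
  LRU: final set = {cherry owl} -> differs
  FIFO: final set = {cherry owl} -> differs
  LFU: final set = {cherry lemon} -> MATCHES target
Only LFU produces the target set.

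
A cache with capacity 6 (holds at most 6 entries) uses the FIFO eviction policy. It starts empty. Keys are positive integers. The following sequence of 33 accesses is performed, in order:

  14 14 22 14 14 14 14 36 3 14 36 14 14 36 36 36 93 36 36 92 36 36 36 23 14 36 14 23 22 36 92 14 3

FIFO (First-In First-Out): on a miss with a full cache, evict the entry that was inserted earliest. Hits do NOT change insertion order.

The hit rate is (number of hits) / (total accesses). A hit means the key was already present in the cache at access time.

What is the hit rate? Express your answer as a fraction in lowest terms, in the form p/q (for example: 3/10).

Answer: 2/3

Derivation:
FIFO simulation (capacity=6):
  1. access 14: MISS. Cache (old->new): [14]
  2. access 14: HIT. Cache (old->new): [14]
  3. access 22: MISS. Cache (old->new): [14 22]
  4. access 14: HIT. Cache (old->new): [14 22]
  5. access 14: HIT. Cache (old->new): [14 22]
  6. access 14: HIT. Cache (old->new): [14 22]
  7. access 14: HIT. Cache (old->new): [14 22]
  8. access 36: MISS. Cache (old->new): [14 22 36]
  9. access 3: MISS. Cache (old->new): [14 22 36 3]
  10. access 14: HIT. Cache (old->new): [14 22 36 3]
  11. access 36: HIT. Cache (old->new): [14 22 36 3]
  12. access 14: HIT. Cache (old->new): [14 22 36 3]
  13. access 14: HIT. Cache (old->new): [14 22 36 3]
  14. access 36: HIT. Cache (old->new): [14 22 36 3]
  15. access 36: HIT. Cache (old->new): [14 22 36 3]
  16. access 36: HIT. Cache (old->new): [14 22 36 3]
  17. access 93: MISS. Cache (old->new): [14 22 36 3 93]
  18. access 36: HIT. Cache (old->new): [14 22 36 3 93]
  19. access 36: HIT. Cache (old->new): [14 22 36 3 93]
  20. access 92: MISS. Cache (old->new): [14 22 36 3 93 92]
  21. access 36: HIT. Cache (old->new): [14 22 36 3 93 92]
  22. access 36: HIT. Cache (old->new): [14 22 36 3 93 92]
  23. access 36: HIT. Cache (old->new): [14 22 36 3 93 92]
  24. access 23: MISS, evict 14. Cache (old->new): [22 36 3 93 92 23]
  25. access 14: MISS, evict 22. Cache (old->new): [36 3 93 92 23 14]
  26. access 36: HIT. Cache (old->new): [36 3 93 92 23 14]
  27. access 14: HIT. Cache (old->new): [36 3 93 92 23 14]
  28. access 23: HIT. Cache (old->new): [36 3 93 92 23 14]
  29. access 22: MISS, evict 36. Cache (old->new): [3 93 92 23 14 22]
  30. access 36: MISS, evict 3. Cache (old->new): [93 92 23 14 22 36]
  31. access 92: HIT. Cache (old->new): [93 92 23 14 22 36]
  32. access 14: HIT. Cache (old->new): [93 92 23 14 22 36]
  33. access 3: MISS, evict 93. Cache (old->new): [92 23 14 22 36 3]
Total: 22 hits, 11 misses, 5 evictions

Hit rate = 22/33 = 2/3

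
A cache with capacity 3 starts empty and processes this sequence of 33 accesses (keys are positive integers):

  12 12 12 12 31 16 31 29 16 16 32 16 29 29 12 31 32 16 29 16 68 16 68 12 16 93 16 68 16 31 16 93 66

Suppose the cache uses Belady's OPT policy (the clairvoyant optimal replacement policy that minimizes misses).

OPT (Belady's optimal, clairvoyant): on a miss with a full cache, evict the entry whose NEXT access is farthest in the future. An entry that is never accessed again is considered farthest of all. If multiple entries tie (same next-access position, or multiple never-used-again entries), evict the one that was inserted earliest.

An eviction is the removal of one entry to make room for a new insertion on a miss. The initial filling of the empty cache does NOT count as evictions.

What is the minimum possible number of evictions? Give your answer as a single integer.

Answer: 10

Derivation:
OPT (Belady) simulation (capacity=3):
  1. access 12: MISS. Cache: [12]
  2. access 12: HIT. Next use of 12: step 3. Cache: [12]
  3. access 12: HIT. Next use of 12: step 4. Cache: [12]
  4. access 12: HIT. Next use of 12: step 15. Cache: [12]
  5. access 31: MISS. Cache: [12 31]
  6. access 16: MISS. Cache: [12 31 16]
  7. access 31: HIT. Next use of 31: step 16. Cache: [12 31 16]
  8. access 29: MISS, evict 31 (next use: step 16). Cache: [12 16 29]
  9. access 16: HIT. Next use of 16: step 10. Cache: [12 16 29]
  10. access 16: HIT. Next use of 16: step 12. Cache: [12 16 29]
  11. access 32: MISS, evict 12 (next use: step 15). Cache: [16 29 32]
  12. access 16: HIT. Next use of 16: step 18. Cache: [16 29 32]
  13. access 29: HIT. Next use of 29: step 14. Cache: [16 29 32]
  14. access 29: HIT. Next use of 29: step 19. Cache: [16 29 32]
  15. access 12: MISS, evict 29 (next use: step 19). Cache: [16 32 12]
  16. access 31: MISS, evict 12 (next use: step 24). Cache: [16 32 31]
  17. access 32: HIT. Next use of 32: never. Cache: [16 32 31]
  18. access 16: HIT. Next use of 16: step 20. Cache: [16 32 31]
  19. access 29: MISS, evict 32 (next use: never). Cache: [16 31 29]
  20. access 16: HIT. Next use of 16: step 22. Cache: [16 31 29]
  21. access 68: MISS, evict 29 (next use: never). Cache: [16 31 68]
  22. access 16: HIT. Next use of 16: step 25. Cache: [16 31 68]
  23. access 68: HIT. Next use of 68: step 28. Cache: [16 31 68]
  24. access 12: MISS, evict 31 (next use: step 30). Cache: [16 68 12]
  25. access 16: HIT. Next use of 16: step 27. Cache: [16 68 12]
  26. access 93: MISS, evict 12 (next use: never). Cache: [16 68 93]
  27. access 16: HIT. Next use of 16: step 29. Cache: [16 68 93]
  28. access 68: HIT. Next use of 68: never. Cache: [16 68 93]
  29. access 16: HIT. Next use of 16: step 31. Cache: [16 68 93]
  30. access 31: MISS, evict 68 (next use: never). Cache: [16 93 31]
  31. access 16: HIT. Next use of 16: never. Cache: [16 93 31]
  32. access 93: HIT. Next use of 93: never. Cache: [16 93 31]
  33. access 66: MISS, evict 16 (next use: never). Cache: [93 31 66]
Total: 20 hits, 13 misses, 10 evictions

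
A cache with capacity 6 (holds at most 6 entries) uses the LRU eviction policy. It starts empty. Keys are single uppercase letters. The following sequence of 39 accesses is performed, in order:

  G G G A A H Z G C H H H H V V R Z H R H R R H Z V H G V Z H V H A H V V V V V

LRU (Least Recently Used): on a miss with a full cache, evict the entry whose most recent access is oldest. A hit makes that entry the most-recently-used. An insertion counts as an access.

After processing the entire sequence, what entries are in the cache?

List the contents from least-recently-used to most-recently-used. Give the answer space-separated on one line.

LRU simulation (capacity=6):
  1. access G: MISS. Cache (LRU->MRU): [G]
  2. access G: HIT. Cache (LRU->MRU): [G]
  3. access G: HIT. Cache (LRU->MRU): [G]
  4. access A: MISS. Cache (LRU->MRU): [G A]
  5. access A: HIT. Cache (LRU->MRU): [G A]
  6. access H: MISS. Cache (LRU->MRU): [G A H]
  7. access Z: MISS. Cache (LRU->MRU): [G A H Z]
  8. access G: HIT. Cache (LRU->MRU): [A H Z G]
  9. access C: MISS. Cache (LRU->MRU): [A H Z G C]
  10. access H: HIT. Cache (LRU->MRU): [A Z G C H]
  11. access H: HIT. Cache (LRU->MRU): [A Z G C H]
  12. access H: HIT. Cache (LRU->MRU): [A Z G C H]
  13. access H: HIT. Cache (LRU->MRU): [A Z G C H]
  14. access V: MISS. Cache (LRU->MRU): [A Z G C H V]
  15. access V: HIT. Cache (LRU->MRU): [A Z G C H V]
  16. access R: MISS, evict A. Cache (LRU->MRU): [Z G C H V R]
  17. access Z: HIT. Cache (LRU->MRU): [G C H V R Z]
  18. access H: HIT. Cache (LRU->MRU): [G C V R Z H]
  19. access R: HIT. Cache (LRU->MRU): [G C V Z H R]
  20. access H: HIT. Cache (LRU->MRU): [G C V Z R H]
  21. access R: HIT. Cache (LRU->MRU): [G C V Z H R]
  22. access R: HIT. Cache (LRU->MRU): [G C V Z H R]
  23. access H: HIT. Cache (LRU->MRU): [G C V Z R H]
  24. access Z: HIT. Cache (LRU->MRU): [G C V R H Z]
  25. access V: HIT. Cache (LRU->MRU): [G C R H Z V]
  26. access H: HIT. Cache (LRU->MRU): [G C R Z V H]
  27. access G: HIT. Cache (LRU->MRU): [C R Z V H G]
  28. access V: HIT. Cache (LRU->MRU): [C R Z H G V]
  29. access Z: HIT. Cache (LRU->MRU): [C R H G V Z]
  30. access H: HIT. Cache (LRU->MRU): [C R G V Z H]
  31. access V: HIT. Cache (LRU->MRU): [C R G Z H V]
  32. access H: HIT. Cache (LRU->MRU): [C R G Z V H]
  33. access A: MISS, evict C. Cache (LRU->MRU): [R G Z V H A]
  34. access H: HIT. Cache (LRU->MRU): [R G Z V A H]
  35. access V: HIT. Cache (LRU->MRU): [R G Z A H V]
  36. access V: HIT. Cache (LRU->MRU): [R G Z A H V]
  37. access V: HIT. Cache (LRU->MRU): [R G Z A H V]
  38. access V: HIT. Cache (LRU->MRU): [R G Z A H V]
  39. access V: HIT. Cache (LRU->MRU): [R G Z A H V]
Total: 31 hits, 8 misses, 2 evictions

Answer: R G Z A H V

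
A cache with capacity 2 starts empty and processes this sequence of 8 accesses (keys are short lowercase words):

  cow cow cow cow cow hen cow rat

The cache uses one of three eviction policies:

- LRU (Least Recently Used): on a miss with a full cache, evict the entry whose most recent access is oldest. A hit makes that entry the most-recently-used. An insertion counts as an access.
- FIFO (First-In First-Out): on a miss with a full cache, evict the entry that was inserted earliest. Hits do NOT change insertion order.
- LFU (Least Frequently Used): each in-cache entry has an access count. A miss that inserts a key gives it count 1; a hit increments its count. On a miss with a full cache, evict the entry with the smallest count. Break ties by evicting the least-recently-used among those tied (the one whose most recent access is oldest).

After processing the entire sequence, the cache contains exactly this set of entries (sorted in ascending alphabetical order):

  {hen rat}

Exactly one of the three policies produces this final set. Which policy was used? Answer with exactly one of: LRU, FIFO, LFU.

Answer: FIFO

Derivation:
Simulating under each policy and comparing final sets:
  LRU: final set = {cow rat} -> differs
  FIFO: final set = {hen rat} -> MATCHES target
  LFU: final set = {cow rat} -> differs
Only FIFO produces the target set.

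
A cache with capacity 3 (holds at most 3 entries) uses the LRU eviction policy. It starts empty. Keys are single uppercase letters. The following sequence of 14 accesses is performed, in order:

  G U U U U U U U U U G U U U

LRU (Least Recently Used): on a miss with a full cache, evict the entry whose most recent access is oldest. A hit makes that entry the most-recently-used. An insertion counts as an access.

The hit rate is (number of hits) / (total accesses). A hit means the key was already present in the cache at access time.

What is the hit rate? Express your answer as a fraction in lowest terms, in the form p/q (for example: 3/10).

Answer: 6/7

Derivation:
LRU simulation (capacity=3):
  1. access G: MISS. Cache (LRU->MRU): [G]
  2. access U: MISS. Cache (LRU->MRU): [G U]
  3. access U: HIT. Cache (LRU->MRU): [G U]
  4. access U: HIT. Cache (LRU->MRU): [G U]
  5. access U: HIT. Cache (LRU->MRU): [G U]
  6. access U: HIT. Cache (LRU->MRU): [G U]
  7. access U: HIT. Cache (LRU->MRU): [G U]
  8. access U: HIT. Cache (LRU->MRU): [G U]
  9. access U: HIT. Cache (LRU->MRU): [G U]
  10. access U: HIT. Cache (LRU->MRU): [G U]
  11. access G: HIT. Cache (LRU->MRU): [U G]
  12. access U: HIT. Cache (LRU->MRU): [G U]
  13. access U: HIT. Cache (LRU->MRU): [G U]
  14. access U: HIT. Cache (LRU->MRU): [G U]
Total: 12 hits, 2 misses, 0 evictions

Hit rate = 12/14 = 6/7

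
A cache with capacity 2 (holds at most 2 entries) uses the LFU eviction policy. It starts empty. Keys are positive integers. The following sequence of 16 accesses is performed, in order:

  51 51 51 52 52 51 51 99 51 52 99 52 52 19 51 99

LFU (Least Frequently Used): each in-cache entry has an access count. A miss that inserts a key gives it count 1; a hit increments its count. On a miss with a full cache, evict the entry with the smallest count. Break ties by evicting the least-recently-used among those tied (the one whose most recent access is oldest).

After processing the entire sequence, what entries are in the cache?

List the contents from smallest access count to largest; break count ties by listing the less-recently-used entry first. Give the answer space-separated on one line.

LFU simulation (capacity=2):
  1. access 51: MISS. Cache: [51(c=1)]
  2. access 51: HIT, count now 2. Cache: [51(c=2)]
  3. access 51: HIT, count now 3. Cache: [51(c=3)]
  4. access 52: MISS. Cache: [52(c=1) 51(c=3)]
  5. access 52: HIT, count now 2. Cache: [52(c=2) 51(c=3)]
  6. access 51: HIT, count now 4. Cache: [52(c=2) 51(c=4)]
  7. access 51: HIT, count now 5. Cache: [52(c=2) 51(c=5)]
  8. access 99: MISS, evict 52(c=2). Cache: [99(c=1) 51(c=5)]
  9. access 51: HIT, count now 6. Cache: [99(c=1) 51(c=6)]
  10. access 52: MISS, evict 99(c=1). Cache: [52(c=1) 51(c=6)]
  11. access 99: MISS, evict 52(c=1). Cache: [99(c=1) 51(c=6)]
  12. access 52: MISS, evict 99(c=1). Cache: [52(c=1) 51(c=6)]
  13. access 52: HIT, count now 2. Cache: [52(c=2) 51(c=6)]
  14. access 19: MISS, evict 52(c=2). Cache: [19(c=1) 51(c=6)]
  15. access 51: HIT, count now 7. Cache: [19(c=1) 51(c=7)]
  16. access 99: MISS, evict 19(c=1). Cache: [99(c=1) 51(c=7)]
Total: 8 hits, 8 misses, 6 evictions

Answer: 99 51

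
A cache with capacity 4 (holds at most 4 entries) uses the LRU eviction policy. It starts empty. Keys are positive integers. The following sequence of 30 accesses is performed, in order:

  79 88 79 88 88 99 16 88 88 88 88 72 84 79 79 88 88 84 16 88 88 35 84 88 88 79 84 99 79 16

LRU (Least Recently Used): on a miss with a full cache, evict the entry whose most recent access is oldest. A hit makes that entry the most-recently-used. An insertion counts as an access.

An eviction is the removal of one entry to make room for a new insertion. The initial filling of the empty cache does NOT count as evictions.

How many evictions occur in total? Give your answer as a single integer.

Answer: 8

Derivation:
LRU simulation (capacity=4):
  1. access 79: MISS. Cache (LRU->MRU): [79]
  2. access 88: MISS. Cache (LRU->MRU): [79 88]
  3. access 79: HIT. Cache (LRU->MRU): [88 79]
  4. access 88: HIT. Cache (LRU->MRU): [79 88]
  5. access 88: HIT. Cache (LRU->MRU): [79 88]
  6. access 99: MISS. Cache (LRU->MRU): [79 88 99]
  7. access 16: MISS. Cache (LRU->MRU): [79 88 99 16]
  8. access 88: HIT. Cache (LRU->MRU): [79 99 16 88]
  9. access 88: HIT. Cache (LRU->MRU): [79 99 16 88]
  10. access 88: HIT. Cache (LRU->MRU): [79 99 16 88]
  11. access 88: HIT. Cache (LRU->MRU): [79 99 16 88]
  12. access 72: MISS, evict 79. Cache (LRU->MRU): [99 16 88 72]
  13. access 84: MISS, evict 99. Cache (LRU->MRU): [16 88 72 84]
  14. access 79: MISS, evict 16. Cache (LRU->MRU): [88 72 84 79]
  15. access 79: HIT. Cache (LRU->MRU): [88 72 84 79]
  16. access 88: HIT. Cache (LRU->MRU): [72 84 79 88]
  17. access 88: HIT. Cache (LRU->MRU): [72 84 79 88]
  18. access 84: HIT. Cache (LRU->MRU): [72 79 88 84]
  19. access 16: MISS, evict 72. Cache (LRU->MRU): [79 88 84 16]
  20. access 88: HIT. Cache (LRU->MRU): [79 84 16 88]
  21. access 88: HIT. Cache (LRU->MRU): [79 84 16 88]
  22. access 35: MISS, evict 79. Cache (LRU->MRU): [84 16 88 35]
  23. access 84: HIT. Cache (LRU->MRU): [16 88 35 84]
  24. access 88: HIT. Cache (LRU->MRU): [16 35 84 88]
  25. access 88: HIT. Cache (LRU->MRU): [16 35 84 88]
  26. access 79: MISS, evict 16. Cache (LRU->MRU): [35 84 88 79]
  27. access 84: HIT. Cache (LRU->MRU): [35 88 79 84]
  28. access 99: MISS, evict 35. Cache (LRU->MRU): [88 79 84 99]
  29. access 79: HIT. Cache (LRU->MRU): [88 84 99 79]
  30. access 16: MISS, evict 88. Cache (LRU->MRU): [84 99 79 16]
Total: 18 hits, 12 misses, 8 evictions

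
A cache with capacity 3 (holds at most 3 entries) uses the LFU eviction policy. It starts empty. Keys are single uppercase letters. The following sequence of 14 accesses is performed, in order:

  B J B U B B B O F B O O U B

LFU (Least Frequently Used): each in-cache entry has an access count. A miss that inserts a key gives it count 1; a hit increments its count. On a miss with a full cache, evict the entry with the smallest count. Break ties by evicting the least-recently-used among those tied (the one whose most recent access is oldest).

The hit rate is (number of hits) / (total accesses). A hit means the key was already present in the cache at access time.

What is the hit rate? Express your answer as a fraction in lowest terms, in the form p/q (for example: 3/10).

Answer: 4/7

Derivation:
LFU simulation (capacity=3):
  1. access B: MISS. Cache: [B(c=1)]
  2. access J: MISS. Cache: [B(c=1) J(c=1)]
  3. access B: HIT, count now 2. Cache: [J(c=1) B(c=2)]
  4. access U: MISS. Cache: [J(c=1) U(c=1) B(c=2)]
  5. access B: HIT, count now 3. Cache: [J(c=1) U(c=1) B(c=3)]
  6. access B: HIT, count now 4. Cache: [J(c=1) U(c=1) B(c=4)]
  7. access B: HIT, count now 5. Cache: [J(c=1) U(c=1) B(c=5)]
  8. access O: MISS, evict J(c=1). Cache: [U(c=1) O(c=1) B(c=5)]
  9. access F: MISS, evict U(c=1). Cache: [O(c=1) F(c=1) B(c=5)]
  10. access B: HIT, count now 6. Cache: [O(c=1) F(c=1) B(c=6)]
  11. access O: HIT, count now 2. Cache: [F(c=1) O(c=2) B(c=6)]
  12. access O: HIT, count now 3. Cache: [F(c=1) O(c=3) B(c=6)]
  13. access U: MISS, evict F(c=1). Cache: [U(c=1) O(c=3) B(c=6)]
  14. access B: HIT, count now 7. Cache: [U(c=1) O(c=3) B(c=7)]
Total: 8 hits, 6 misses, 3 evictions

Hit rate = 8/14 = 4/7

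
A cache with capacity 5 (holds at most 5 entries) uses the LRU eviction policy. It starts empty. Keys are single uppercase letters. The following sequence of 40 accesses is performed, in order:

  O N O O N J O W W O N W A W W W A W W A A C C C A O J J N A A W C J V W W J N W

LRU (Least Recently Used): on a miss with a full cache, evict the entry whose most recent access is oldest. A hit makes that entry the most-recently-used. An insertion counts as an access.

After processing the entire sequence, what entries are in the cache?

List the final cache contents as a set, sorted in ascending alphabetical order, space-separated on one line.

LRU simulation (capacity=5):
  1. access O: MISS. Cache (LRU->MRU): [O]
  2. access N: MISS. Cache (LRU->MRU): [O N]
  3. access O: HIT. Cache (LRU->MRU): [N O]
  4. access O: HIT. Cache (LRU->MRU): [N O]
  5. access N: HIT. Cache (LRU->MRU): [O N]
  6. access J: MISS. Cache (LRU->MRU): [O N J]
  7. access O: HIT. Cache (LRU->MRU): [N J O]
  8. access W: MISS. Cache (LRU->MRU): [N J O W]
  9. access W: HIT. Cache (LRU->MRU): [N J O W]
  10. access O: HIT. Cache (LRU->MRU): [N J W O]
  11. access N: HIT. Cache (LRU->MRU): [J W O N]
  12. access W: HIT. Cache (LRU->MRU): [J O N W]
  13. access A: MISS. Cache (LRU->MRU): [J O N W A]
  14. access W: HIT. Cache (LRU->MRU): [J O N A W]
  15. access W: HIT. Cache (LRU->MRU): [J O N A W]
  16. access W: HIT. Cache (LRU->MRU): [J O N A W]
  17. access A: HIT. Cache (LRU->MRU): [J O N W A]
  18. access W: HIT. Cache (LRU->MRU): [J O N A W]
  19. access W: HIT. Cache (LRU->MRU): [J O N A W]
  20. access A: HIT. Cache (LRU->MRU): [J O N W A]
  21. access A: HIT. Cache (LRU->MRU): [J O N W A]
  22. access C: MISS, evict J. Cache (LRU->MRU): [O N W A C]
  23. access C: HIT. Cache (LRU->MRU): [O N W A C]
  24. access C: HIT. Cache (LRU->MRU): [O N W A C]
  25. access A: HIT. Cache (LRU->MRU): [O N W C A]
  26. access O: HIT. Cache (LRU->MRU): [N W C A O]
  27. access J: MISS, evict N. Cache (LRU->MRU): [W C A O J]
  28. access J: HIT. Cache (LRU->MRU): [W C A O J]
  29. access N: MISS, evict W. Cache (LRU->MRU): [C A O J N]
  30. access A: HIT. Cache (LRU->MRU): [C O J N A]
  31. access A: HIT. Cache (LRU->MRU): [C O J N A]
  32. access W: MISS, evict C. Cache (LRU->MRU): [O J N A W]
  33. access C: MISS, evict O. Cache (LRU->MRU): [J N A W C]
  34. access J: HIT. Cache (LRU->MRU): [N A W C J]
  35. access V: MISS, evict N. Cache (LRU->MRU): [A W C J V]
  36. access W: HIT. Cache (LRU->MRU): [A C J V W]
  37. access W: HIT. Cache (LRU->MRU): [A C J V W]
  38. access J: HIT. Cache (LRU->MRU): [A C V W J]
  39. access N: MISS, evict A. Cache (LRU->MRU): [C V W J N]
  40. access W: HIT. Cache (LRU->MRU): [C V J N W]
Total: 28 hits, 12 misses, 7 evictions

Answer: C J N V W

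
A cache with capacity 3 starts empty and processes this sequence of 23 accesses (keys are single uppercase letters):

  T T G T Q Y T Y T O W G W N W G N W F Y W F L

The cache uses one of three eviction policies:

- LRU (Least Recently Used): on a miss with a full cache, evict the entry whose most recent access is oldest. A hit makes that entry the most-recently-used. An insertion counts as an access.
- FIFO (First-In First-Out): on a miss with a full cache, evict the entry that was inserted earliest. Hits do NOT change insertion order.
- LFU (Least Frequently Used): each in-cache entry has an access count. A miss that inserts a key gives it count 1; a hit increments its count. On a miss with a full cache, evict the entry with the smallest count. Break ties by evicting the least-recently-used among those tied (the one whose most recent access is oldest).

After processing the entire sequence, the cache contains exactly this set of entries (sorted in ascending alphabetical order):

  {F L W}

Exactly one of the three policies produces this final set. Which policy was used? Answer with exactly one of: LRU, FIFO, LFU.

Answer: LRU

Derivation:
Simulating under each policy and comparing final sets:
  LRU: final set = {F L W} -> MATCHES target
  FIFO: final set = {L W Y} -> differs
  LFU: final set = {L T Y} -> differs
Only LRU produces the target set.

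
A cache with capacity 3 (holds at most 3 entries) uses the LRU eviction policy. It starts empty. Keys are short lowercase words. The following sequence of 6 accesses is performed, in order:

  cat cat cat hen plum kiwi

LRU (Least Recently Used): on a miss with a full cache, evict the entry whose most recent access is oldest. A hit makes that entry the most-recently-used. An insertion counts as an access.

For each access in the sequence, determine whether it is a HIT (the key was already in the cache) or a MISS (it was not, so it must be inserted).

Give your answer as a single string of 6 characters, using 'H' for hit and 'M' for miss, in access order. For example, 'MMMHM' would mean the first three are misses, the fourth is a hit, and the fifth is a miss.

LRU simulation (capacity=3):
  1. access cat: MISS. Cache (LRU->MRU): [cat]
  2. access cat: HIT. Cache (LRU->MRU): [cat]
  3. access cat: HIT. Cache (LRU->MRU): [cat]
  4. access hen: MISS. Cache (LRU->MRU): [cat hen]
  5. access plum: MISS. Cache (LRU->MRU): [cat hen plum]
  6. access kiwi: MISS, evict cat. Cache (LRU->MRU): [hen plum kiwi]
Total: 2 hits, 4 misses, 1 evictions

Answer: MHHMMM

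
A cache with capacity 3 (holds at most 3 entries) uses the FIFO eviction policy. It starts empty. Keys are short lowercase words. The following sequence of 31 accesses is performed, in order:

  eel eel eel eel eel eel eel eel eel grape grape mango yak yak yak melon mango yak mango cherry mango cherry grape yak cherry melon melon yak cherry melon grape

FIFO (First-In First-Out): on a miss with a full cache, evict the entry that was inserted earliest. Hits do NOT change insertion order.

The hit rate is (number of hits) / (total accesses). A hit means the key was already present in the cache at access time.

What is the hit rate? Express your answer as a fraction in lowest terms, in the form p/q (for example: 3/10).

Answer: 19/31

Derivation:
FIFO simulation (capacity=3):
  1. access eel: MISS. Cache (old->new): [eel]
  2. access eel: HIT. Cache (old->new): [eel]
  3. access eel: HIT. Cache (old->new): [eel]
  4. access eel: HIT. Cache (old->new): [eel]
  5. access eel: HIT. Cache (old->new): [eel]
  6. access eel: HIT. Cache (old->new): [eel]
  7. access eel: HIT. Cache (old->new): [eel]
  8. access eel: HIT. Cache (old->new): [eel]
  9. access eel: HIT. Cache (old->new): [eel]
  10. access grape: MISS. Cache (old->new): [eel grape]
  11. access grape: HIT. Cache (old->new): [eel grape]
  12. access mango: MISS. Cache (old->new): [eel grape mango]
  13. access yak: MISS, evict eel. Cache (old->new): [grape mango yak]
  14. access yak: HIT. Cache (old->new): [grape mango yak]
  15. access yak: HIT. Cache (old->new): [grape mango yak]
  16. access melon: MISS, evict grape. Cache (old->new): [mango yak melon]
  17. access mango: HIT. Cache (old->new): [mango yak melon]
  18. access yak: HIT. Cache (old->new): [mango yak melon]
  19. access mango: HIT. Cache (old->new): [mango yak melon]
  20. access cherry: MISS, evict mango. Cache (old->new): [yak melon cherry]
  21. access mango: MISS, evict yak. Cache (old->new): [melon cherry mango]
  22. access cherry: HIT. Cache (old->new): [melon cherry mango]
  23. access grape: MISS, evict melon. Cache (old->new): [cherry mango grape]
  24. access yak: MISS, evict cherry. Cache (old->new): [mango grape yak]
  25. access cherry: MISS, evict mango. Cache (old->new): [grape yak cherry]
  26. access melon: MISS, evict grape. Cache (old->new): [yak cherry melon]
  27. access melon: HIT. Cache (old->new): [yak cherry melon]
  28. access yak: HIT. Cache (old->new): [yak cherry melon]
  29. access cherry: HIT. Cache (old->new): [yak cherry melon]
  30. access melon: HIT. Cache (old->new): [yak cherry melon]
  31. access grape: MISS, evict yak. Cache (old->new): [cherry melon grape]
Total: 19 hits, 12 misses, 9 evictions

Hit rate = 19/31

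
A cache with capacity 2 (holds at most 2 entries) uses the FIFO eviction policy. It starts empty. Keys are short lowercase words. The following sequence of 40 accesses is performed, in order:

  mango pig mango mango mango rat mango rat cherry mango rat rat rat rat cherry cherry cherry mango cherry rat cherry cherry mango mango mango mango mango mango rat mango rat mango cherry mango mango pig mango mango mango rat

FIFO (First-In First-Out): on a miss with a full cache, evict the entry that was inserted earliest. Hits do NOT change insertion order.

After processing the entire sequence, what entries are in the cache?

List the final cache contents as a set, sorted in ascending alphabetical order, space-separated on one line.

Answer: mango rat

Derivation:
FIFO simulation (capacity=2):
  1. access mango: MISS. Cache (old->new): [mango]
  2. access pig: MISS. Cache (old->new): [mango pig]
  3. access mango: HIT. Cache (old->new): [mango pig]
  4. access mango: HIT. Cache (old->new): [mango pig]
  5. access mango: HIT. Cache (old->new): [mango pig]
  6. access rat: MISS, evict mango. Cache (old->new): [pig rat]
  7. access mango: MISS, evict pig. Cache (old->new): [rat mango]
  8. access rat: HIT. Cache (old->new): [rat mango]
  9. access cherry: MISS, evict rat. Cache (old->new): [mango cherry]
  10. access mango: HIT. Cache (old->new): [mango cherry]
  11. access rat: MISS, evict mango. Cache (old->new): [cherry rat]
  12. access rat: HIT. Cache (old->new): [cherry rat]
  13. access rat: HIT. Cache (old->new): [cherry rat]
  14. access rat: HIT. Cache (old->new): [cherry rat]
  15. access cherry: HIT. Cache (old->new): [cherry rat]
  16. access cherry: HIT. Cache (old->new): [cherry rat]
  17. access cherry: HIT. Cache (old->new): [cherry rat]
  18. access mango: MISS, evict cherry. Cache (old->new): [rat mango]
  19. access cherry: MISS, evict rat. Cache (old->new): [mango cherry]
  20. access rat: MISS, evict mango. Cache (old->new): [cherry rat]
  21. access cherry: HIT. Cache (old->new): [cherry rat]
  22. access cherry: HIT. Cache (old->new): [cherry rat]
  23. access mango: MISS, evict cherry. Cache (old->new): [rat mango]
  24. access mango: HIT. Cache (old->new): [rat mango]
  25. access mango: HIT. Cache (old->new): [rat mango]
  26. access mango: HIT. Cache (old->new): [rat mango]
  27. access mango: HIT. Cache (old->new): [rat mango]
  28. access mango: HIT. Cache (old->new): [rat mango]
  29. access rat: HIT. Cache (old->new): [rat mango]
  30. access mango: HIT. Cache (old->new): [rat mango]
  31. access rat: HIT. Cache (old->new): [rat mango]
  32. access mango: HIT. Cache (old->new): [rat mango]
  33. access cherry: MISS, evict rat. Cache (old->new): [mango cherry]
  34. access mango: HIT. Cache (old->new): [mango cherry]
  35. access mango: HIT. Cache (old->new): [mango cherry]
  36. access pig: MISS, evict mango. Cache (old->new): [cherry pig]
  37. access mango: MISS, evict cherry. Cache (old->new): [pig mango]
  38. access mango: HIT. Cache (old->new): [pig mango]
  39. access mango: HIT. Cache (old->new): [pig mango]
  40. access rat: MISS, evict pig. Cache (old->new): [mango rat]
Total: 26 hits, 14 misses, 12 evictions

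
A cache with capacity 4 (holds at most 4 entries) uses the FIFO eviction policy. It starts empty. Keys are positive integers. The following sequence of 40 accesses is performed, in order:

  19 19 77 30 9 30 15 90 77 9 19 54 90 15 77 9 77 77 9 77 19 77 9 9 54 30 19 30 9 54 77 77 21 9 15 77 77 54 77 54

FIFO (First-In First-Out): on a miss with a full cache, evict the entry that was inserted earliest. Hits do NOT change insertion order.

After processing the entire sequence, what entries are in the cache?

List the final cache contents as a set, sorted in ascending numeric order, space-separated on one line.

FIFO simulation (capacity=4):
  1. access 19: MISS. Cache (old->new): [19]
  2. access 19: HIT. Cache (old->new): [19]
  3. access 77: MISS. Cache (old->new): [19 77]
  4. access 30: MISS. Cache (old->new): [19 77 30]
  5. access 9: MISS. Cache (old->new): [19 77 30 9]
  6. access 30: HIT. Cache (old->new): [19 77 30 9]
  7. access 15: MISS, evict 19. Cache (old->new): [77 30 9 15]
  8. access 90: MISS, evict 77. Cache (old->new): [30 9 15 90]
  9. access 77: MISS, evict 30. Cache (old->new): [9 15 90 77]
  10. access 9: HIT. Cache (old->new): [9 15 90 77]
  11. access 19: MISS, evict 9. Cache (old->new): [15 90 77 19]
  12. access 54: MISS, evict 15. Cache (old->new): [90 77 19 54]
  13. access 90: HIT. Cache (old->new): [90 77 19 54]
  14. access 15: MISS, evict 90. Cache (old->new): [77 19 54 15]
  15. access 77: HIT. Cache (old->new): [77 19 54 15]
  16. access 9: MISS, evict 77. Cache (old->new): [19 54 15 9]
  17. access 77: MISS, evict 19. Cache (old->new): [54 15 9 77]
  18. access 77: HIT. Cache (old->new): [54 15 9 77]
  19. access 9: HIT. Cache (old->new): [54 15 9 77]
  20. access 77: HIT. Cache (old->new): [54 15 9 77]
  21. access 19: MISS, evict 54. Cache (old->new): [15 9 77 19]
  22. access 77: HIT. Cache (old->new): [15 9 77 19]
  23. access 9: HIT. Cache (old->new): [15 9 77 19]
  24. access 9: HIT. Cache (old->new): [15 9 77 19]
  25. access 54: MISS, evict 15. Cache (old->new): [9 77 19 54]
  26. access 30: MISS, evict 9. Cache (old->new): [77 19 54 30]
  27. access 19: HIT. Cache (old->new): [77 19 54 30]
  28. access 30: HIT. Cache (old->new): [77 19 54 30]
  29. access 9: MISS, evict 77. Cache (old->new): [19 54 30 9]
  30. access 54: HIT. Cache (old->new): [19 54 30 9]
  31. access 77: MISS, evict 19. Cache (old->new): [54 30 9 77]
  32. access 77: HIT. Cache (old->new): [54 30 9 77]
  33. access 21: MISS, evict 54. Cache (old->new): [30 9 77 21]
  34. access 9: HIT. Cache (old->new): [30 9 77 21]
  35. access 15: MISS, evict 30. Cache (old->new): [9 77 21 15]
  36. access 77: HIT. Cache (old->new): [9 77 21 15]
  37. access 77: HIT. Cache (old->new): [9 77 21 15]
  38. access 54: MISS, evict 9. Cache (old->new): [77 21 15 54]
  39. access 77: HIT. Cache (old->new): [77 21 15 54]
  40. access 54: HIT. Cache (old->new): [77 21 15 54]
Total: 20 hits, 20 misses, 16 evictions

Answer: 15 21 54 77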